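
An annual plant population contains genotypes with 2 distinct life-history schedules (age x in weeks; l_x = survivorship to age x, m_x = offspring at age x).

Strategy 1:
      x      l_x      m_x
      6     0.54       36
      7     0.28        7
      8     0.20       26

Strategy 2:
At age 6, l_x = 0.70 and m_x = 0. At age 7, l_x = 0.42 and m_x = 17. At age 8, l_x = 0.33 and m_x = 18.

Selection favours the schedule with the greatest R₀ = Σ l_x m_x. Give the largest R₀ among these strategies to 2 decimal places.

26.60

Strategy 1: R₀ = 0.54×36 + 0.28×7 + 0.20×26 = 26.6000
Strategy 2: R₀ = 0.70×0 + 0.42×17 + 0.33×18 = 13.0800
Highest R₀: strategy 1 with 26.6000.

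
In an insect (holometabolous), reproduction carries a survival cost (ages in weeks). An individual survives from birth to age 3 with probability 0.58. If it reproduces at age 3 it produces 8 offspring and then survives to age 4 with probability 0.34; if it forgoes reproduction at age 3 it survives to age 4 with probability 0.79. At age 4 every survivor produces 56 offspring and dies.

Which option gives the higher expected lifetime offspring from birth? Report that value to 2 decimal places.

25.66

breed at age 3: R₀ = 0.58 × (8 + 0.34 × 56) = 0.58 × 27.0400 = 15.6832
delay to age 4: R₀ = 0.58 × (0.79 × 56) = 0.58 × 44.2400 = 25.6592
Higher: delay to age 4 (25.6592).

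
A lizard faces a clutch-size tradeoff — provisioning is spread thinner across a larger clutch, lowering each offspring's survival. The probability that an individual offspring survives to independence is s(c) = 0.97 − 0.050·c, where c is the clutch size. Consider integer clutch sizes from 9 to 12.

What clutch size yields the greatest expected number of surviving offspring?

Expected surviving offspring = c × s(c):
  c=9: 9 × 0.520 = 4.680
  c=10: 10 × 0.470 = 4.700
  c=11: 11 × 0.420 = 4.620
  c=12: 12 × 0.370 = 4.440
Maximum at c = 10 (4.700 surviving offspring).

10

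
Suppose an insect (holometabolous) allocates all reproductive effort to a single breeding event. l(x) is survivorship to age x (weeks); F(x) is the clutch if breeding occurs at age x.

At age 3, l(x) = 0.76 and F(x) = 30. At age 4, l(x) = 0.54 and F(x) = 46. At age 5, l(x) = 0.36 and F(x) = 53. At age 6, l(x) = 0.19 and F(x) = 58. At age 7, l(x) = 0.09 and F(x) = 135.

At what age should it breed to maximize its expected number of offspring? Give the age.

Expected offspring if breeding at age x = l(x) × F(x):
  age 3: 0.76 × 30 = 22.800
  age 4: 0.54 × 46 = 24.840
  age 5: 0.36 × 53 = 19.080
  age 6: 0.19 × 58 = 11.020
  age 7: 0.09 × 135 = 12.150
Maximum at age 4 (24.840).

4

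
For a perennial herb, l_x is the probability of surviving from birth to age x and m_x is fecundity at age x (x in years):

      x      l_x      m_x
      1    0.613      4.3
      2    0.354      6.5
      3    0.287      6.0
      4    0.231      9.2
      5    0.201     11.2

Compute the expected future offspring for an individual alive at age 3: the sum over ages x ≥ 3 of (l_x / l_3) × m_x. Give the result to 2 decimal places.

l_3 = 0.287. Conditional survival from age 3 to x is l_x / l_3.
  x=3: (0.287/0.287) × 6.0 = 6.0000
  x=4: (0.231/0.287) × 9.2 = 7.4049
  x=5: (0.201/0.287) × 11.2 = 7.8439
Sum = 6.0000 + 7.4049 + 7.8439 = 21.2488

21.25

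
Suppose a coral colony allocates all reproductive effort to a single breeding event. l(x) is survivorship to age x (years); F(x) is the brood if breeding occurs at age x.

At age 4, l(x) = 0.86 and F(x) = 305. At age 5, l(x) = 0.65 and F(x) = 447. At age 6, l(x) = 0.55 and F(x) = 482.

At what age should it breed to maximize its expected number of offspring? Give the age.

Expected offspring if breeding at age x = l(x) × F(x):
  age 4: 0.86 × 305 = 262.300
  age 5: 0.65 × 447 = 290.550
  age 6: 0.55 × 482 = 265.100
Maximum at age 5 (290.550).

5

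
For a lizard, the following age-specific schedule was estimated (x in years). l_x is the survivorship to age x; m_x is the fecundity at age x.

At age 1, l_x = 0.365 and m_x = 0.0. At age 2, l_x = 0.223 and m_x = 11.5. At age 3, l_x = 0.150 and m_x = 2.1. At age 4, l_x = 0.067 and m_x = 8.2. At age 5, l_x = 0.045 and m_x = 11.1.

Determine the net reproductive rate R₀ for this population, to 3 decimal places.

R₀ = Σ l_x m_x:
  age 1: 0.365 × 0.0 = 0.0000
  age 2: 0.223 × 11.5 = 2.5645
  age 3: 0.150 × 2.1 = 0.3150
  age 4: 0.067 × 8.2 = 0.5494
  age 5: 0.045 × 11.1 = 0.4995
R₀ = 0.0000 + 2.5645 + 0.3150 + 0.5494 + 0.4995 = 3.9284

3.928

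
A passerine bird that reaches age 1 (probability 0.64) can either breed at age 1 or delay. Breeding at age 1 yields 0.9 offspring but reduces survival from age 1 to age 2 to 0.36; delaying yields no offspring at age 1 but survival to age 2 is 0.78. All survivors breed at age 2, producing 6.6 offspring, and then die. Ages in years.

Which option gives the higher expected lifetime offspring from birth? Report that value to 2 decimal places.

3.29

breed at age 1: R₀ = 0.64 × (0.9 + 0.36 × 6.6) = 0.64 × 3.2760 = 2.0966
delay to age 2: R₀ = 0.64 × (0.78 × 6.6) = 0.64 × 5.1480 = 3.2947
Higher: delay to age 2 (3.2947).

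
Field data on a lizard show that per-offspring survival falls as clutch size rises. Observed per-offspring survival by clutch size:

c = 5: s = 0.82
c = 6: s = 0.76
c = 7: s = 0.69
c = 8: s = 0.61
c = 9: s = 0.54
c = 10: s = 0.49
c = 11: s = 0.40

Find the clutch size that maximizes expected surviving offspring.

10

Expected surviving offspring = c × s(c):
  c=5: 5 × 0.82 = 4.100
  c=6: 6 × 0.76 = 4.560
  c=7: 7 × 0.69 = 4.830
  c=8: 8 × 0.61 = 4.880
  c=9: 9 × 0.54 = 4.860
  c=10: 10 × 0.49 = 4.900
  c=11: 11 × 0.40 = 4.400
Maximum at c = 10 (4.900 surviving offspring).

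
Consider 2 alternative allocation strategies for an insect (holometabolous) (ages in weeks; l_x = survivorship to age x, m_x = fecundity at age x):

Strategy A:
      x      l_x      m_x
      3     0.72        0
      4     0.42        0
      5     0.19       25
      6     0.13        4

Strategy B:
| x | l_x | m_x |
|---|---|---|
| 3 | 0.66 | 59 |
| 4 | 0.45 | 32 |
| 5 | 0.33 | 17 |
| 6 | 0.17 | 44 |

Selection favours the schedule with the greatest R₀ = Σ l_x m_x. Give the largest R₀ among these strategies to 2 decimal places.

66.43

Strategy A: R₀ = 0.72×0 + 0.42×0 + 0.19×25 + 0.13×4 = 5.2700
Strategy B: R₀ = 0.66×59 + 0.45×32 + 0.33×17 + 0.17×44 = 66.4300
Highest R₀: strategy B with 66.4300.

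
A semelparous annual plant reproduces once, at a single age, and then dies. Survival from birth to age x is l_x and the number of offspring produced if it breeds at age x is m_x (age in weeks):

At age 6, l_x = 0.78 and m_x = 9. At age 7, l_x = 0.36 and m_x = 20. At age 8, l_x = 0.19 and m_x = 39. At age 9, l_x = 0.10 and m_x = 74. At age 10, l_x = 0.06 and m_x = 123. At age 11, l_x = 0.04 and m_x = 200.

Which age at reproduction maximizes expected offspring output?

Expected offspring if breeding at age x = l_x × m_x:
  age 6: 0.78 × 9 = 7.020
  age 7: 0.36 × 20 = 7.200
  age 8: 0.19 × 39 = 7.410
  age 9: 0.10 × 74 = 7.400
  age 10: 0.06 × 123 = 7.380
  age 11: 0.04 × 200 = 8.000
Maximum at age 11 (8.000).

11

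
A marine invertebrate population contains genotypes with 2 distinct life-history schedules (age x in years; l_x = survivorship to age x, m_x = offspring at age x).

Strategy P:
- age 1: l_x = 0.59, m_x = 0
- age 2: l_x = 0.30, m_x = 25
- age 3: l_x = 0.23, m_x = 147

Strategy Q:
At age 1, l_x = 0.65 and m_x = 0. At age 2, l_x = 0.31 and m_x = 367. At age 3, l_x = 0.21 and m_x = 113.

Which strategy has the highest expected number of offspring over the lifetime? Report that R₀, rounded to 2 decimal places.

Strategy P: R₀ = 0.59×0 + 0.30×25 + 0.23×147 = 41.3100
Strategy Q: R₀ = 0.65×0 + 0.31×367 + 0.21×113 = 137.5000
Highest R₀: strategy Q with 137.5000.

137.50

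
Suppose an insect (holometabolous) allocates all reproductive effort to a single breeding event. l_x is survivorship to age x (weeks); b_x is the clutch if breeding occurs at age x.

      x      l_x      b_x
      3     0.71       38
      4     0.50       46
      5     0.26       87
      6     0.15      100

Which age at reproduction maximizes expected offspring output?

Expected offspring if breeding at age x = l_x × b_x:
  age 3: 0.71 × 38 = 26.980
  age 4: 0.50 × 46 = 23.000
  age 5: 0.26 × 87 = 22.620
  age 6: 0.15 × 100 = 15.000
Maximum at age 3 (26.980).

3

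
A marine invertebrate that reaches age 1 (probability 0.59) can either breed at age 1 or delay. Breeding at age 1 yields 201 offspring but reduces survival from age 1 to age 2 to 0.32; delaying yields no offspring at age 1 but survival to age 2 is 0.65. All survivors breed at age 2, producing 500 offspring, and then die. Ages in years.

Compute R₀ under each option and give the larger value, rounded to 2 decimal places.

breed at age 1: R₀ = 0.59 × (201 + 0.32 × 500) = 0.59 × 361.0000 = 212.9900
delay to age 2: R₀ = 0.59 × (0.65 × 500) = 0.59 × 325.0000 = 191.7500
Higher: breed at age 1 (212.9900).

212.99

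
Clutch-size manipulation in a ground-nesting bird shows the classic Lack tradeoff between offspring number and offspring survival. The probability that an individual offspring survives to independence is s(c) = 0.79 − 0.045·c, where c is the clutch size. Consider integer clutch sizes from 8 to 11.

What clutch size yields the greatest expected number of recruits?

Expected recruits = c × s(c):
  c=8: 8 × 0.430 = 3.440
  c=9: 9 × 0.385 = 3.465
  c=10: 10 × 0.340 = 3.400
  c=11: 11 × 0.295 = 3.245
Maximum at c = 9 (3.465 recruits).

9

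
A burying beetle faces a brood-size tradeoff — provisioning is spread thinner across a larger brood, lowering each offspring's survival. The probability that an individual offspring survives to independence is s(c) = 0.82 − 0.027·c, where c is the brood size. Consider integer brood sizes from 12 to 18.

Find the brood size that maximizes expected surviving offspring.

15

Expected surviving offspring = c × s(c):
  c=12: 12 × 0.496 = 5.952
  c=13: 13 × 0.469 = 6.097
  c=14: 14 × 0.442 = 6.188
  c=15: 15 × 0.415 = 6.225
  c=16: 16 × 0.388 = 6.208
  c=17: 17 × 0.361 = 6.137
  c=18: 18 × 0.334 = 6.012
Maximum at c = 15 (6.225 surviving offspring).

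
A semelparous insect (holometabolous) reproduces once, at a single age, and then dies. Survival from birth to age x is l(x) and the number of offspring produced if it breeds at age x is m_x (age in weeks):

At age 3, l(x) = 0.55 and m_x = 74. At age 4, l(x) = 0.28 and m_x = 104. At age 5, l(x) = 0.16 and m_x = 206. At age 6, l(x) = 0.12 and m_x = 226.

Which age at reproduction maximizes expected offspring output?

3

Expected offspring if breeding at age x = l(x) × m_x:
  age 3: 0.55 × 74 = 40.700
  age 4: 0.28 × 104 = 29.120
  age 5: 0.16 × 206 = 32.960
  age 6: 0.12 × 226 = 27.120
Maximum at age 3 (40.700).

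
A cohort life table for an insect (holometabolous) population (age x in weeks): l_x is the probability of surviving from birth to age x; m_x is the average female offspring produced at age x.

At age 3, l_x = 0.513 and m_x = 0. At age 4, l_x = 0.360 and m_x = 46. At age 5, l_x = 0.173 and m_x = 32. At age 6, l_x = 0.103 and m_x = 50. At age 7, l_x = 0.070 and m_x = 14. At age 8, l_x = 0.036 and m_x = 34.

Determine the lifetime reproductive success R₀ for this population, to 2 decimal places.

R₀ = Σ l_x m_x:
  age 3: 0.513 × 0 = 0.0000
  age 4: 0.360 × 46 = 16.5600
  age 5: 0.173 × 32 = 5.5360
  age 6: 0.103 × 50 = 5.1500
  age 7: 0.070 × 14 = 0.9800
  age 8: 0.036 × 34 = 1.2240
R₀ = 0.0000 + 16.5600 + 5.5360 + 5.1500 + 0.9800 + 1.2240 = 29.4500

29.45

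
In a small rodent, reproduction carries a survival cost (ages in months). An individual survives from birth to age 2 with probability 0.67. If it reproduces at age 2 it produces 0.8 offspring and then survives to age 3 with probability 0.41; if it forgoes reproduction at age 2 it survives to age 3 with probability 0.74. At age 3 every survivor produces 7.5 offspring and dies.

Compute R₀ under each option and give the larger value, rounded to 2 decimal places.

3.72

breed at age 2: R₀ = 0.67 × (0.8 + 0.41 × 7.5) = 0.67 × 3.8750 = 2.5962
delay to age 3: R₀ = 0.67 × (0.74 × 7.5) = 0.67 × 5.5500 = 3.7185
Higher: delay to age 3 (3.7185).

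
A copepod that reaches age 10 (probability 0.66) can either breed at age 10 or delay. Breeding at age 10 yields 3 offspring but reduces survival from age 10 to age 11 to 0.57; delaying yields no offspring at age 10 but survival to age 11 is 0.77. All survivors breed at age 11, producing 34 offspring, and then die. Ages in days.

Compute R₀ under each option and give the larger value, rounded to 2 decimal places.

17.28

breed at age 10: R₀ = 0.66 × (3 + 0.57 × 34) = 0.66 × 22.3800 = 14.7708
delay to age 11: R₀ = 0.66 × (0.77 × 34) = 0.66 × 26.1800 = 17.2788
Higher: delay to age 11 (17.2788).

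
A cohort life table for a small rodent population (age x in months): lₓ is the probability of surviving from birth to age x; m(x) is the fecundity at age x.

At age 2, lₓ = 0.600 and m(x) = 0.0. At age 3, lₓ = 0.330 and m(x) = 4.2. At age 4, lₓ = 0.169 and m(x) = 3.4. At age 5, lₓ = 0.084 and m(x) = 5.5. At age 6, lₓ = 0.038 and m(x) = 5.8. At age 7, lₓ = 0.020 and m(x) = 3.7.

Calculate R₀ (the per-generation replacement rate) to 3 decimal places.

R₀ = Σ lₓ m(x):
  age 2: 0.600 × 0.0 = 0.0000
  age 3: 0.330 × 4.2 = 1.3860
  age 4: 0.169 × 3.4 = 0.5746
  age 5: 0.084 × 5.5 = 0.4620
  age 6: 0.038 × 5.8 = 0.2204
  age 7: 0.020 × 3.7 = 0.0740
R₀ = 0.0000 + 1.3860 + 0.5746 + 0.4620 + 0.2204 + 0.0740 = 2.7170

2.717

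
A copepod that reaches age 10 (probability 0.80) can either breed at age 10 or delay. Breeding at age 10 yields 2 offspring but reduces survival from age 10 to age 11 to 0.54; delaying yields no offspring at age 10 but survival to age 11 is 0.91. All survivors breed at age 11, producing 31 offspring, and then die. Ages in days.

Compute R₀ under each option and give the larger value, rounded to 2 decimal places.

breed at age 10: R₀ = 0.80 × (2 + 0.54 × 31) = 0.80 × 18.7400 = 14.9920
delay to age 11: R₀ = 0.80 × (0.91 × 31) = 0.80 × 28.2100 = 22.5680
Higher: delay to age 11 (22.5680).

22.57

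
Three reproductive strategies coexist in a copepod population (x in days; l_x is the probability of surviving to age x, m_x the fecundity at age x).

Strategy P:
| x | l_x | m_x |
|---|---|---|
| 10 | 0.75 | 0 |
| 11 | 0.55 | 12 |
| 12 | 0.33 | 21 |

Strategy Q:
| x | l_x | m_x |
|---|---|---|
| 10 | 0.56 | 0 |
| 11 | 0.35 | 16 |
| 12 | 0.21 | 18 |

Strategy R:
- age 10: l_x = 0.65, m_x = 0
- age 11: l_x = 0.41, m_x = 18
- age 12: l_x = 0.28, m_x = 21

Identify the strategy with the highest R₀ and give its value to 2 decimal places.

Strategy P: R₀ = 0.75×0 + 0.55×12 + 0.33×21 = 13.5300
Strategy Q: R₀ = 0.56×0 + 0.35×16 + 0.21×18 = 9.3800
Strategy R: R₀ = 0.65×0 + 0.41×18 + 0.28×21 = 13.2600
Highest R₀: strategy P with 13.5300.

13.53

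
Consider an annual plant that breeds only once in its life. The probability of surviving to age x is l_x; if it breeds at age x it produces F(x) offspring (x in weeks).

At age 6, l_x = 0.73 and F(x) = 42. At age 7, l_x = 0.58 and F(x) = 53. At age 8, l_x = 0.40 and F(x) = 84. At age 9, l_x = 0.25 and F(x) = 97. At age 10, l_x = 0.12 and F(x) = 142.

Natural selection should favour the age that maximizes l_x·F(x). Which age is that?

8

Expected offspring if breeding at age x = l_x × F(x):
  age 6: 0.73 × 42 = 30.660
  age 7: 0.58 × 53 = 30.740
  age 8: 0.40 × 84 = 33.600
  age 9: 0.25 × 97 = 24.250
  age 10: 0.12 × 142 = 17.040
Maximum at age 8 (33.600).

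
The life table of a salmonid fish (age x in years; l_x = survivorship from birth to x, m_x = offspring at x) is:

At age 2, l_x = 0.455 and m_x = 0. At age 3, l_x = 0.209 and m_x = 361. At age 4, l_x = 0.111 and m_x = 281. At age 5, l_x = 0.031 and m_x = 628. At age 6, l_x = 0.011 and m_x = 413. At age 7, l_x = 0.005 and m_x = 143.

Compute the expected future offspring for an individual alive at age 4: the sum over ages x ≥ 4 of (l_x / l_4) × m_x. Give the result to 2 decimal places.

l_4 = 0.111. Conditional survival from age 4 to x is l_x / l_4.
  x=4: (0.111/0.111) × 281 = 281.0000
  x=5: (0.031/0.111) × 628 = 175.3874
  x=6: (0.011/0.111) × 413 = 40.9279
  x=7: (0.005/0.111) × 143 = 6.4414
Sum = 281.0000 + 175.3874 + 40.9279 + 6.4414 = 503.7568

503.76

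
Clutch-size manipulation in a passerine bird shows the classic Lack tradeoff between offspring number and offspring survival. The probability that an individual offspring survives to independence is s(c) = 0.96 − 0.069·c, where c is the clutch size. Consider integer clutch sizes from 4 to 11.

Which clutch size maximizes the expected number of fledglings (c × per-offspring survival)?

7

Expected fledglings = c × s(c):
  c=4: 4 × 0.684 = 2.736
  c=5: 5 × 0.615 = 3.075
  c=6: 6 × 0.546 = 3.276
  c=7: 7 × 0.477 = 3.339
  c=8: 8 × 0.408 = 3.264
  c=9: 9 × 0.339 = 3.051
  c=10: 10 × 0.270 = 2.700
  c=11: 11 × 0.201 = 2.211
Maximum at c = 7 (3.339 fledglings).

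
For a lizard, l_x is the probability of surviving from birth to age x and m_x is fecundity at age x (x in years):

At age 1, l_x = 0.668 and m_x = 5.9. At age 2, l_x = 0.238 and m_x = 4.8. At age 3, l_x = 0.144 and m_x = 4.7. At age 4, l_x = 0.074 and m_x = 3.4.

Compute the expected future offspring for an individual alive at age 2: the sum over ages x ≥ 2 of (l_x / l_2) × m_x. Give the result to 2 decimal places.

8.70

l_2 = 0.238. Conditional survival from age 2 to x is l_x / l_2.
  x=2: (0.238/0.238) × 4.8 = 4.8000
  x=3: (0.144/0.238) × 4.7 = 2.8437
  x=4: (0.074/0.238) × 3.4 = 1.0571
Sum = 4.8000 + 2.8437 + 1.0571 = 8.7008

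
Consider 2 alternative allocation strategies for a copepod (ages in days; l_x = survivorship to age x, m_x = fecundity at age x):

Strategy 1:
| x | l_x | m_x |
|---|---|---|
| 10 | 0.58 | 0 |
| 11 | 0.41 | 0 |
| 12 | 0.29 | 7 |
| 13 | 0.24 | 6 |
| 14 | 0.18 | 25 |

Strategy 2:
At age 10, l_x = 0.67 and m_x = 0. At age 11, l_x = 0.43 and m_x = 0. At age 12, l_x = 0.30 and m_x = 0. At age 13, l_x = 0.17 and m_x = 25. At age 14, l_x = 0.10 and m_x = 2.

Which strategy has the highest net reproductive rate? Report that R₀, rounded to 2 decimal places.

7.97

Strategy 1: R₀ = 0.58×0 + 0.41×0 + 0.29×7 + 0.24×6 + 0.18×25 = 7.9700
Strategy 2: R₀ = 0.67×0 + 0.43×0 + 0.30×0 + 0.17×25 + 0.10×2 = 4.4500
Highest R₀: strategy 1 with 7.9700.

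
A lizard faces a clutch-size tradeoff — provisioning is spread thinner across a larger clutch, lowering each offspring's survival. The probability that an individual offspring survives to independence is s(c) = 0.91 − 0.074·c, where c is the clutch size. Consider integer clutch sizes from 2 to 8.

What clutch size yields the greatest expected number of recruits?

Expected recruits = c × s(c):
  c=2: 2 × 0.762 = 1.524
  c=3: 3 × 0.688 = 2.064
  c=4: 4 × 0.614 = 2.456
  c=5: 5 × 0.540 = 2.700
  c=6: 6 × 0.466 = 2.796
  c=7: 7 × 0.392 = 2.744
  c=8: 8 × 0.318 = 2.544
Maximum at c = 6 (2.796 recruits).

6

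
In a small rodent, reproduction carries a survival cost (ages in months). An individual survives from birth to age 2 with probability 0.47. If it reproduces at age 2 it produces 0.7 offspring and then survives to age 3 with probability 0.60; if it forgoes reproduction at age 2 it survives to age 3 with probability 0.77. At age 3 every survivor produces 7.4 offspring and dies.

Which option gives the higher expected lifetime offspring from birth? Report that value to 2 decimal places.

2.68

breed at age 2: R₀ = 0.47 × (0.7 + 0.60 × 7.4) = 0.47 × 5.1400 = 2.4158
delay to age 3: R₀ = 0.47 × (0.77 × 7.4) = 0.47 × 5.6980 = 2.6781
Higher: delay to age 3 (2.6781).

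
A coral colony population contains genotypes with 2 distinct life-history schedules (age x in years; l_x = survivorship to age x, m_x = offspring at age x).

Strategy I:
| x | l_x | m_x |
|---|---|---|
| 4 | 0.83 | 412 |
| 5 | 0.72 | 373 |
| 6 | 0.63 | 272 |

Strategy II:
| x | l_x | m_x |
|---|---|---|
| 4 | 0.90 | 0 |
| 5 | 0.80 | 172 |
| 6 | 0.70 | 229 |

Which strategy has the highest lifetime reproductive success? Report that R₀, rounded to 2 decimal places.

Strategy I: R₀ = 0.83×412 + 0.72×373 + 0.63×272 = 781.8800
Strategy II: R₀ = 0.90×0 + 0.80×172 + 0.70×229 = 297.9000
Highest R₀: strategy I with 781.8800.

781.88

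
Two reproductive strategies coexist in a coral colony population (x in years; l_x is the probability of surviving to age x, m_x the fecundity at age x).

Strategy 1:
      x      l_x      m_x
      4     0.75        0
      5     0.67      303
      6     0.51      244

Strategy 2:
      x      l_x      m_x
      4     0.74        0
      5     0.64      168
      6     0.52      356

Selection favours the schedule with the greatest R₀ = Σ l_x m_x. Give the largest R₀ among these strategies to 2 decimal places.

Strategy 1: R₀ = 0.75×0 + 0.67×303 + 0.51×244 = 327.4500
Strategy 2: R₀ = 0.74×0 + 0.64×168 + 0.52×356 = 292.6400
Highest R₀: strategy 1 with 327.4500.

327.45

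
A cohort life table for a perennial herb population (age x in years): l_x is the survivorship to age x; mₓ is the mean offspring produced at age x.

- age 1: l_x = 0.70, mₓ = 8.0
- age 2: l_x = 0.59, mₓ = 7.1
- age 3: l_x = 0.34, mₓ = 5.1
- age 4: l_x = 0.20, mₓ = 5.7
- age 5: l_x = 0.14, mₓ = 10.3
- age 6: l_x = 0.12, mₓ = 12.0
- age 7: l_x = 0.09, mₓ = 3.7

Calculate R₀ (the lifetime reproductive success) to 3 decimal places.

R₀ = Σ l_x mₓ:
  age 1: 0.70 × 8.0 = 5.6000
  age 2: 0.59 × 7.1 = 4.1890
  age 3: 0.34 × 5.1 = 1.7340
  age 4: 0.20 × 5.7 = 1.1400
  age 5: 0.14 × 10.3 = 1.4420
  age 6: 0.12 × 12.0 = 1.4400
  age 7: 0.09 × 3.7 = 0.3330
R₀ = 5.6000 + 4.1890 + 1.7340 + 1.1400 + 1.4420 + 1.4400 + 0.3330 = 15.8780

15.878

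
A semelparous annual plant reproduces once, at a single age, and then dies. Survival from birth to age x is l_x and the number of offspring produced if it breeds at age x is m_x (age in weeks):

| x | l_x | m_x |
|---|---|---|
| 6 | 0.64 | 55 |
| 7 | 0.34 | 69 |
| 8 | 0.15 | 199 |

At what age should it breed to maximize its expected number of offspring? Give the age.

Expected offspring if breeding at age x = l_x × m_x:
  age 6: 0.64 × 55 = 35.200
  age 7: 0.34 × 69 = 23.460
  age 8: 0.15 × 199 = 29.850
Maximum at age 6 (35.200).

6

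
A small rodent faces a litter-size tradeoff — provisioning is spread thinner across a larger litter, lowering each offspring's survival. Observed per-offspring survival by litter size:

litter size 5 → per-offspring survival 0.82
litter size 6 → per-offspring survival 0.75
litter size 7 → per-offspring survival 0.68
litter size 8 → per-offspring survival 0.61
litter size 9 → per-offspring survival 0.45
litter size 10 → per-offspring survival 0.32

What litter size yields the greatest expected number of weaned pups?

8

Expected weaned pups = c × s(c):
  c=5: 5 × 0.82 = 4.100
  c=6: 6 × 0.75 = 4.500
  c=7: 7 × 0.68 = 4.760
  c=8: 8 × 0.61 = 4.880
  c=9: 9 × 0.45 = 4.050
  c=10: 10 × 0.32 = 3.200
Maximum at c = 8 (4.880 weaned pups).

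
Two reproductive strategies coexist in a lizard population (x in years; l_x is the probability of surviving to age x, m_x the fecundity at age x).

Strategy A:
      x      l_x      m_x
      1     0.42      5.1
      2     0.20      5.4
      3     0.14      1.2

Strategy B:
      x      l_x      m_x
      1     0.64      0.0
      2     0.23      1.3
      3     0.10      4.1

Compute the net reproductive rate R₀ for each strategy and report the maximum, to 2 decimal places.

3.39

Strategy A: R₀ = 0.42×5.1 + 0.20×5.4 + 0.14×1.2 = 3.3900
Strategy B: R₀ = 0.64×0.0 + 0.23×1.3 + 0.10×4.1 = 0.7090
Highest R₀: strategy A with 3.3900.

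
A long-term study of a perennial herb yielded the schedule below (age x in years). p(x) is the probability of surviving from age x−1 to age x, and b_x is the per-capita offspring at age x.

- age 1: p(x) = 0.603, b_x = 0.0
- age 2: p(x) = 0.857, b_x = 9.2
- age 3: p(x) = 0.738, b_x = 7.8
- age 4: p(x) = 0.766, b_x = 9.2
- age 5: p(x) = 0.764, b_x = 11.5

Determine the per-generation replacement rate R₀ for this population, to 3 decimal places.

12.983

Survivorship from birth: l_x = p_1·p_2·…·p_x.
  l_1 = 0.60300
  l_2 = 0.51677
  l_3 = 0.38138
  l_4 = 0.29213
  l_5 = 0.22319
R₀ = Σ l_x b_x:
  age 1: 0.60300 × 0.0 = 0.0000
  age 2: 0.51677 × 9.2 = 4.7543
  age 3: 0.38138 × 7.8 = 2.9748
  age 4: 0.29213 × 9.2 = 2.6876
  age 5: 0.22319 × 11.5 = 2.5667
R₀ = 0.0000 + 4.7543 + 2.9748 + 2.6876 + 2.5667 = 12.9833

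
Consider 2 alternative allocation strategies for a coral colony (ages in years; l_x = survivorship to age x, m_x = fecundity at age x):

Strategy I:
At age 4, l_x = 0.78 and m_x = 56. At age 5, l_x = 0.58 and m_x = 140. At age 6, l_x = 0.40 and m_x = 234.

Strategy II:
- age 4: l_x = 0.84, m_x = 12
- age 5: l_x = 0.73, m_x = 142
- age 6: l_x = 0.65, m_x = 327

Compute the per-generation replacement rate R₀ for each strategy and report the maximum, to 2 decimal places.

326.29

Strategy I: R₀ = 0.78×56 + 0.58×140 + 0.40×234 = 218.4800
Strategy II: R₀ = 0.84×12 + 0.73×142 + 0.65×327 = 326.2900
Highest R₀: strategy II with 326.2900.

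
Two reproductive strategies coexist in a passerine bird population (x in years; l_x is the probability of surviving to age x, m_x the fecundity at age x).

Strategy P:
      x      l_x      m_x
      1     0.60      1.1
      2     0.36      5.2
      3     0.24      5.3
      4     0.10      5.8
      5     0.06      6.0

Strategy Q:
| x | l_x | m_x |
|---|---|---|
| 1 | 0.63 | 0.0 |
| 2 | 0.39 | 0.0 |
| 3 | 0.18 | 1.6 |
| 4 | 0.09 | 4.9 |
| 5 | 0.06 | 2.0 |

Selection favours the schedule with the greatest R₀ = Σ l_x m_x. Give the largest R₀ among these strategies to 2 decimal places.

4.74

Strategy P: R₀ = 0.60×1.1 + 0.36×5.2 + 0.24×5.3 + 0.10×5.8 + 0.06×6.0 = 4.7440
Strategy Q: R₀ = 0.63×0.0 + 0.39×0.0 + 0.18×1.6 + 0.09×4.9 + 0.06×2.0 = 0.8490
Highest R₀: strategy P with 4.7440.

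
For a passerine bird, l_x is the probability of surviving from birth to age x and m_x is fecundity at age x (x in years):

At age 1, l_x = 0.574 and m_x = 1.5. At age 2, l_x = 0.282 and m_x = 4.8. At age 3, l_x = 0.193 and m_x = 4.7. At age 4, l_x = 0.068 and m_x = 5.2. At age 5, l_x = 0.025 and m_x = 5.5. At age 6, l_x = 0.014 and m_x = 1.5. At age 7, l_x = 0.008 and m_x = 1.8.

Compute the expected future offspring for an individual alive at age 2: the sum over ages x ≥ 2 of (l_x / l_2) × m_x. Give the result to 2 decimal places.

9.88

l_2 = 0.282. Conditional survival from age 2 to x is l_x / l_2.
  x=2: (0.282/0.282) × 4.8 = 4.8000
  x=3: (0.193/0.282) × 4.7 = 3.2167
  x=4: (0.068/0.282) × 5.2 = 1.2539
  x=5: (0.025/0.282) × 5.5 = 0.4876
  x=6: (0.014/0.282) × 1.5 = 0.0745
  x=7: (0.008/0.282) × 1.8 = 0.0511
Sum = 4.8000 + 3.2167 + 1.2539 + 0.4876 + 0.0745 + 0.0511 = 9.8837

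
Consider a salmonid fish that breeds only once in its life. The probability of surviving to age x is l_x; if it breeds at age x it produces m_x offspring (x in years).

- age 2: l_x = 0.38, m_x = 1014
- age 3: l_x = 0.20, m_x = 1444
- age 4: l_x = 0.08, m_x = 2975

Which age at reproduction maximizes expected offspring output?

Expected offspring if breeding at age x = l_x × m_x:
  age 2: 0.38 × 1014 = 385.320
  age 3: 0.20 × 1444 = 288.800
  age 4: 0.08 × 2975 = 238.000
Maximum at age 2 (385.320).

2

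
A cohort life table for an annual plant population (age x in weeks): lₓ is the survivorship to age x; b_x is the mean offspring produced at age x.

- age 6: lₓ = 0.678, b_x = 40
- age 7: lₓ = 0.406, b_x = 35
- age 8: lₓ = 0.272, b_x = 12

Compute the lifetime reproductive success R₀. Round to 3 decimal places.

44.594

R₀ = Σ lₓ b_x:
  age 6: 0.678 × 40 = 27.1200
  age 7: 0.406 × 35 = 14.2100
  age 8: 0.272 × 12 = 3.2640
R₀ = 27.1200 + 14.2100 + 3.2640 = 44.5940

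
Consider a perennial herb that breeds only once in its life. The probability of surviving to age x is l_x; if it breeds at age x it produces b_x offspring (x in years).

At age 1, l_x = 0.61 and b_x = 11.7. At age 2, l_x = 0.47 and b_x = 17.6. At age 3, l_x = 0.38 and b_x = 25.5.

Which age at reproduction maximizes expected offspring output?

Expected offspring if breeding at age x = l_x × b_x:
  age 1: 0.61 × 11.7 = 7.137
  age 2: 0.47 × 17.6 = 8.272
  age 3: 0.38 × 25.5 = 9.690
Maximum at age 3 (9.690).

3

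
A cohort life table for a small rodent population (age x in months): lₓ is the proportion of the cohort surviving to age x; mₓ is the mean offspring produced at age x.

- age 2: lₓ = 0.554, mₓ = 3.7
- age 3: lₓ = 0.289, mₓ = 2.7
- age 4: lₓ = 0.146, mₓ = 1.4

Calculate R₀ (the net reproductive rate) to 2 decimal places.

3.03

R₀ = Σ lₓ mₓ:
  age 2: 0.554 × 3.7 = 2.0498
  age 3: 0.289 × 2.7 = 0.7803
  age 4: 0.146 × 1.4 = 0.2044
R₀ = 2.0498 + 0.7803 + 0.2044 = 3.0345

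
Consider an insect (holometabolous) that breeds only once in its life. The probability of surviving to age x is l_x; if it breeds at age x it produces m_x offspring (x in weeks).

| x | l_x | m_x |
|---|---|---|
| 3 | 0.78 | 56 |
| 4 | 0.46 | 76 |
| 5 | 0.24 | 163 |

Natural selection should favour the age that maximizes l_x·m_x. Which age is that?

Expected offspring if breeding at age x = l_x × m_x:
  age 3: 0.78 × 56 = 43.680
  age 4: 0.46 × 76 = 34.960
  age 5: 0.24 × 163 = 39.120
Maximum at age 3 (43.680).

3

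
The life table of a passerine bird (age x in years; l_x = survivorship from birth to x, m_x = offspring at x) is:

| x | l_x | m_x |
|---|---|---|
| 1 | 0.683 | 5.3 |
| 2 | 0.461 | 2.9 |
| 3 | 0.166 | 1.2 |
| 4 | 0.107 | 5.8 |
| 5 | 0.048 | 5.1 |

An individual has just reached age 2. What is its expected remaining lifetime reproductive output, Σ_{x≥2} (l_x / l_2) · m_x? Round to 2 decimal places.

5.21

l_2 = 0.461. Conditional survival from age 2 to x is l_x / l_2.
  x=2: (0.461/0.461) × 2.9 = 2.9000
  x=3: (0.166/0.461) × 1.2 = 0.4321
  x=4: (0.107/0.461) × 5.8 = 1.3462
  x=5: (0.048/0.461) × 5.1 = 0.5310
Sum = 2.9000 + 0.4321 + 1.3462 + 0.5310 = 5.2093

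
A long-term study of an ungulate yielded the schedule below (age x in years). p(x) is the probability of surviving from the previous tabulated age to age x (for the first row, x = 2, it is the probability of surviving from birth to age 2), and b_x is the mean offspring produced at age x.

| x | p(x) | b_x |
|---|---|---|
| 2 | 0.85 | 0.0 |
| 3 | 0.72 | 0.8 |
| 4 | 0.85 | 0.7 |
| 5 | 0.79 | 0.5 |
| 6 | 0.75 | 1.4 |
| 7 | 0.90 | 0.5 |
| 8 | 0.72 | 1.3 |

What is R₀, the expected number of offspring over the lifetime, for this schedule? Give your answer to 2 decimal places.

Survivorship from birth: l_x = p_2·p_3·…·p_x.
  l_2 = 0.85000
  l_3 = 0.61200
  l_4 = 0.52020
  l_5 = 0.41096
  l_6 = 0.30822
  l_7 = 0.27740
  l_8 = 0.19973
R₀ = Σ l_x b_x:
  age 2: 0.85000 × 0.0 = 0.0000
  age 3: 0.61200 × 0.8 = 0.4896
  age 4: 0.52020 × 0.7 = 0.3641
  age 5: 0.41096 × 0.5 = 0.2055
  age 6: 0.30822 × 1.4 = 0.4315
  age 7: 0.27740 × 0.5 = 0.1387
  age 8: 0.19973 × 1.3 = 0.2596
R₀ = 0.0000 + 0.4896 + 0.3641 + 0.2055 + 0.4315 + 0.1387 + 0.2596 = 1.8891

1.89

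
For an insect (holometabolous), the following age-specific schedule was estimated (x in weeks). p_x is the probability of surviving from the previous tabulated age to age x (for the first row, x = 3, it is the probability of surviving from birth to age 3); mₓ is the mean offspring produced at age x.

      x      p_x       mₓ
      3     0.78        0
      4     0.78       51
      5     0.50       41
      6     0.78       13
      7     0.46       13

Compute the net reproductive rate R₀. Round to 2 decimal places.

48.00

Survivorship from birth: l_x = p_3·p_4·…·p_x.
  l_3 = 0.78000
  l_4 = 0.60840
  l_5 = 0.30420
  l_6 = 0.23728
  l_7 = 0.10915
R₀ = Σ l_x mₓ:
  age 3: 0.78000 × 0 = 0.0000
  age 4: 0.60840 × 51 = 31.0284
  age 5: 0.30420 × 41 = 12.4722
  age 6: 0.23728 × 13 = 3.0846
  age 7: 0.10915 × 13 = 1.4189
R₀ = 0.0000 + 31.0284 + 12.4722 + 3.0846 + 1.4189 = 48.0042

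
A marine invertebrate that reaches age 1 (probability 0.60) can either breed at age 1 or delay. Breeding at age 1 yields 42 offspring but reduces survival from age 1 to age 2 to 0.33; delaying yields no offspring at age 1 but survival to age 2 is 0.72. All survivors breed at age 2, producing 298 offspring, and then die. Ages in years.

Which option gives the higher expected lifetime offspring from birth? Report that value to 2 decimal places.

128.74

breed at age 1: R₀ = 0.60 × (42 + 0.33 × 298) = 0.60 × 140.3400 = 84.2040
delay to age 2: R₀ = 0.60 × (0.72 × 298) = 0.60 × 214.5600 = 128.7360
Higher: delay to age 2 (128.7360).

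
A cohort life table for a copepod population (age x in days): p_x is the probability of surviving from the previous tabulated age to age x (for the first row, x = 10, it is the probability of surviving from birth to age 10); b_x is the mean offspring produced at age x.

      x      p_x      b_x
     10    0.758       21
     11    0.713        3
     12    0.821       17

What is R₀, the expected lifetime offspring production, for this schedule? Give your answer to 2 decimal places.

25.08

Survivorship from birth: l_x = p_10·p_11·…·p_x.
  l_10 = 0.75800
  l_11 = 0.54045
  l_12 = 0.44371
R₀ = Σ l_x b_x:
  age 10: 0.75800 × 21 = 15.9180
  age 11: 0.54045 × 3 = 1.6214
  age 12: 0.44371 × 17 = 7.5431
R₀ = 15.9180 + 1.6214 + 7.5431 = 25.0824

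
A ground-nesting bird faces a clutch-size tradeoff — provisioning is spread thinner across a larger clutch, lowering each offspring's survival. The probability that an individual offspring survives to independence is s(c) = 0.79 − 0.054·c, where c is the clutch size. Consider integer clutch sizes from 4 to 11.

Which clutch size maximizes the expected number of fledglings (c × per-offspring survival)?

7

Expected fledglings = c × s(c):
  c=4: 4 × 0.574 = 2.296
  c=5: 5 × 0.520 = 2.600
  c=6: 6 × 0.466 = 2.796
  c=7: 7 × 0.412 = 2.884
  c=8: 8 × 0.358 = 2.864
  c=9: 9 × 0.304 = 2.736
  c=10: 10 × 0.250 = 2.500
  c=11: 11 × 0.196 = 2.156
Maximum at c = 7 (2.884 fledglings).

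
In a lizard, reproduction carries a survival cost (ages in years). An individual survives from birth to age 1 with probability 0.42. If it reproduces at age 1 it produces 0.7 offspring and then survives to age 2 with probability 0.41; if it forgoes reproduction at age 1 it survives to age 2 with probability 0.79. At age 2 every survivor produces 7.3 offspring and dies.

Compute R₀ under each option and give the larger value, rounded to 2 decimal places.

breed at age 1: R₀ = 0.42 × (0.7 + 0.41 × 7.3) = 0.42 × 3.6930 = 1.5511
delay to age 2: R₀ = 0.42 × (0.79 × 7.3) = 0.42 × 5.7670 = 2.4221
Higher: delay to age 2 (2.4221).

2.42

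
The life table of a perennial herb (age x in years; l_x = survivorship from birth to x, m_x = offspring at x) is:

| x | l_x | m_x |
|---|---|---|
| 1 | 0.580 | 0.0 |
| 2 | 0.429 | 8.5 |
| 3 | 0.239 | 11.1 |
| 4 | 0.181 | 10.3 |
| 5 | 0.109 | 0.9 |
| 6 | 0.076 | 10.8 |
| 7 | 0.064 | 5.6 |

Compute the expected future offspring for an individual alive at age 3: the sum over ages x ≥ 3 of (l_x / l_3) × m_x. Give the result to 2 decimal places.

l_3 = 0.239. Conditional survival from age 3 to x is l_x / l_3.
  x=3: (0.239/0.239) × 11.1 = 11.1000
  x=4: (0.181/0.239) × 10.3 = 7.8004
  x=5: (0.109/0.239) × 0.9 = 0.4105
  x=6: (0.076/0.239) × 10.8 = 3.4343
  x=7: (0.064/0.239) × 5.6 = 1.4996
Sum = 11.1000 + 7.8004 + 0.4105 + 3.4343 + 1.4996 = 24.2448

24.24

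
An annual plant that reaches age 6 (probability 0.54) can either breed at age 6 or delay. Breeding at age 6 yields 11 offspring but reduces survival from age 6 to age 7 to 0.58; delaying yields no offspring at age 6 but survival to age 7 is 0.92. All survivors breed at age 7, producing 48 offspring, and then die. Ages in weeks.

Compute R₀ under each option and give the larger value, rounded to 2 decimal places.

breed at age 6: R₀ = 0.54 × (11 + 0.58 × 48) = 0.54 × 38.8400 = 20.9736
delay to age 7: R₀ = 0.54 × (0.92 × 48) = 0.54 × 44.1600 = 23.8464
Higher: delay to age 7 (23.8464).

23.85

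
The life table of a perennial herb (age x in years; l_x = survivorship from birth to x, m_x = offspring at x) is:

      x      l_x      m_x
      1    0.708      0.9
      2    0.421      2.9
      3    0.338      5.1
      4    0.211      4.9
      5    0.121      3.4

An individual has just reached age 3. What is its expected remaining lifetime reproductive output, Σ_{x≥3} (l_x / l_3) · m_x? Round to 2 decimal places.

l_3 = 0.338. Conditional survival from age 3 to x is l_x / l_3.
  x=3: (0.338/0.338) × 5.1 = 5.1000
  x=4: (0.211/0.338) × 4.9 = 3.0589
  x=5: (0.121/0.338) × 3.4 = 1.2172
Sum = 5.1000 + 3.0589 + 1.2172 = 9.3760

9.38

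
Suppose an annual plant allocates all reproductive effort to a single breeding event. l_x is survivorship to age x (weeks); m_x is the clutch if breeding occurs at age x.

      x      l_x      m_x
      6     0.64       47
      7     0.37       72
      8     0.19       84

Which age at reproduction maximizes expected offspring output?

6

Expected offspring if breeding at age x = l_x × m_x:
  age 6: 0.64 × 47 = 30.080
  age 7: 0.37 × 72 = 26.640
  age 8: 0.19 × 84 = 15.960
Maximum at age 6 (30.080).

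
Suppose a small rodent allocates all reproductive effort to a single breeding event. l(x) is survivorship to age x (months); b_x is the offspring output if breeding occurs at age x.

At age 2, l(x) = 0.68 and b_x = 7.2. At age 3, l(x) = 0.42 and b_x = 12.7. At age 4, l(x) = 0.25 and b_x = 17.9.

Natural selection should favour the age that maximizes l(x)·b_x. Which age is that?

3

Expected offspring if breeding at age x = l(x) × b_x:
  age 2: 0.68 × 7.2 = 4.896
  age 3: 0.42 × 12.7 = 5.334
  age 4: 0.25 × 17.9 = 4.475
Maximum at age 3 (5.334).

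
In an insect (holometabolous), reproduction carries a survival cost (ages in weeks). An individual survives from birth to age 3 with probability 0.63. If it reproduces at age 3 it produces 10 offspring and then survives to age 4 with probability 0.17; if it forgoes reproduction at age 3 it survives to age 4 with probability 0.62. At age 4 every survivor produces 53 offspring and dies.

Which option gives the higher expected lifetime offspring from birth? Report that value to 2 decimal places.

breed at age 3: R₀ = 0.63 × (10 + 0.17 × 53) = 0.63 × 19.0100 = 11.9763
delay to age 4: R₀ = 0.63 × (0.62 × 53) = 0.63 × 32.8600 = 20.7018
Higher: delay to age 4 (20.7018).

20.70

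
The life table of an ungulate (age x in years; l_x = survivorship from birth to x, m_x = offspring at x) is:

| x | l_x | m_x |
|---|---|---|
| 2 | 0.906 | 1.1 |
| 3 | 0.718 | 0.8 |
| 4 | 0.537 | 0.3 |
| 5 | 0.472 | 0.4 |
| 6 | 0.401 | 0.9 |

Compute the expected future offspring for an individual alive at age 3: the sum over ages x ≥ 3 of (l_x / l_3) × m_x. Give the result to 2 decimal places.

1.79

l_3 = 0.718. Conditional survival from age 3 to x is l_x / l_3.
  x=3: (0.718/0.718) × 0.8 = 0.8000
  x=4: (0.537/0.718) × 0.3 = 0.2244
  x=5: (0.472/0.718) × 0.4 = 0.2630
  x=6: (0.401/0.718) × 0.9 = 0.5026
Sum = 0.8000 + 0.2244 + 0.2630 + 0.5026 = 1.7900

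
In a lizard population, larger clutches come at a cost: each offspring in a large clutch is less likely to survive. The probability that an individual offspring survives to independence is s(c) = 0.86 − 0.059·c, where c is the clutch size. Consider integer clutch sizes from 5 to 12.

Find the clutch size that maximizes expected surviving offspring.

Expected surviving offspring = c × s(c):
  c=5: 5 × 0.565 = 2.825
  c=6: 6 × 0.506 = 3.036
  c=7: 7 × 0.447 = 3.129
  c=8: 8 × 0.388 = 3.104
  c=9: 9 × 0.329 = 2.961
  c=10: 10 × 0.270 = 2.700
  c=11: 11 × 0.211 = 2.321
  c=12: 12 × 0.152 = 1.824
Maximum at c = 7 (3.129 surviving offspring).

7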